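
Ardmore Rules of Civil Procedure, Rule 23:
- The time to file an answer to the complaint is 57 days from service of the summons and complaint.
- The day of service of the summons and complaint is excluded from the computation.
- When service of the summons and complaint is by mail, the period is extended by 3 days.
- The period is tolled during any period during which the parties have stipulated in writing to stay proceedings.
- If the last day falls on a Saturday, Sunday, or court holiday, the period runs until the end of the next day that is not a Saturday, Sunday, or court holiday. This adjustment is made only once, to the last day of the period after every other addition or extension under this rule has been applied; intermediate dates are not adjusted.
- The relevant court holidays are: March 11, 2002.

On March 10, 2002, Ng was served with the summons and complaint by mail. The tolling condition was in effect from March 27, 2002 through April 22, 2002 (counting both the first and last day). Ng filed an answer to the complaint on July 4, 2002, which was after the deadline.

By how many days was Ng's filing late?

29 days

57 days after March 10, 2002 is May 6, 2002.
Service was by mail, adding 3 days: May 6, 2002 + 3 days = May 9, 2002.
From March 27, 2002 through April 22, 2002 inclusive is 27 days; tolling adds 27 days: May 9, 2002 + 27 days = June 5, 2002.
June 5, 2002 is a Wednesday and not a court holiday, so no extension applies.
The deadline is June 5, 2002; from June 5, 2002 to July 4, 2002 is 29 days.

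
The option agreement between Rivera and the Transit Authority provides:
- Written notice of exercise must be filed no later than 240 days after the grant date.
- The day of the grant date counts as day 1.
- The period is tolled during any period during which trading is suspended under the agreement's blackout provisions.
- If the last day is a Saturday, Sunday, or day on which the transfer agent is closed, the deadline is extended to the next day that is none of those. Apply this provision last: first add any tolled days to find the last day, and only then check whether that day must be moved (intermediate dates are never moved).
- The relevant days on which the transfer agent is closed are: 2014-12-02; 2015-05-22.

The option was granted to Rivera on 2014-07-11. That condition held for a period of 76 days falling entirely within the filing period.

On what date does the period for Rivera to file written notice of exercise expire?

Counting 2014-07-11 as day 1, day 240 is March 7, 2015.
Tolling adds 76 days: March 7, 2015 + 76 days = May 22, 2015.
May 22, 2015 is a listed holiday; May 23, 2015 is Saturday; May 24, 2015 is Sunday. The next qualifying day is May 25, 2015.

May 25, 2015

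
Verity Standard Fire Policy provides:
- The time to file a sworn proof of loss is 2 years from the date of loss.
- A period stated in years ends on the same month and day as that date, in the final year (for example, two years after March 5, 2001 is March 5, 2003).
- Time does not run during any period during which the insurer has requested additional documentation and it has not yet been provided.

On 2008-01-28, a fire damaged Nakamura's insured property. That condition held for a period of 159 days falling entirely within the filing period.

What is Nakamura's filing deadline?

July 6, 2010

2 years after 2008-01-28 is January 28, 2010.
Tolling adds 159 days: January 28, 2010 + 159 days = July 6, 2010.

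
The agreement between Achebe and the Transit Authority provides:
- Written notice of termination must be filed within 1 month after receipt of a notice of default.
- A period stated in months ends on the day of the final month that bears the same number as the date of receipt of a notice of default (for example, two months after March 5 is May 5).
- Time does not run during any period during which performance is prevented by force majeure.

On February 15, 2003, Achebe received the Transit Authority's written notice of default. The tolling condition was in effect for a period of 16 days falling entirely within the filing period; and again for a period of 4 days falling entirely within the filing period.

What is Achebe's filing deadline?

April 4, 2003

1 month after February 15, 2003 is March 15, 2003.
Tolling adds 16 days: March 15, 2003 + 16 days = March 31, 2003.
Tolling adds 4 days: March 31, 2003 + 4 days = April 4, 2003.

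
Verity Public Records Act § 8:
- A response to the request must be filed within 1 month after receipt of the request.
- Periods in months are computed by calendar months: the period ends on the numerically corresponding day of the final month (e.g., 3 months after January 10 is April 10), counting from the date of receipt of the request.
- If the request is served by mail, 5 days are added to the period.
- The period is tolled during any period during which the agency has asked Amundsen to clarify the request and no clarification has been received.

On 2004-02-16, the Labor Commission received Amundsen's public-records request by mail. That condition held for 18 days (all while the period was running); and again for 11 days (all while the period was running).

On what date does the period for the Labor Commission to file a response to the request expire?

1 month after 2004-02-16 is March 16, 2004.
Service was by mail, adding 5 days: March 16, 2004 + 5 days = March 21, 2004.
Tolling adds 18 days: March 21, 2004 + 18 days = April 8, 2004.
Tolling adds 11 days: April 8, 2004 + 11 days = April 19, 2004.

April 19, 2004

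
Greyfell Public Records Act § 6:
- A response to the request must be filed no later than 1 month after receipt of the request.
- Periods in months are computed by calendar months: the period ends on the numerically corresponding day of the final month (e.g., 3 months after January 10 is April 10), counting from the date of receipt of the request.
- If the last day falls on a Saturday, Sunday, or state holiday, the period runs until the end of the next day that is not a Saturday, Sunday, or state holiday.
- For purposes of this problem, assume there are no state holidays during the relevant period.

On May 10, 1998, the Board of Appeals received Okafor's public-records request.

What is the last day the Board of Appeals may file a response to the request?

June 10, 1998

1 month after May 10, 1998 is June 10, 1998.
June 10, 1998 is a Wednesday and not a state holiday, so no extension applies.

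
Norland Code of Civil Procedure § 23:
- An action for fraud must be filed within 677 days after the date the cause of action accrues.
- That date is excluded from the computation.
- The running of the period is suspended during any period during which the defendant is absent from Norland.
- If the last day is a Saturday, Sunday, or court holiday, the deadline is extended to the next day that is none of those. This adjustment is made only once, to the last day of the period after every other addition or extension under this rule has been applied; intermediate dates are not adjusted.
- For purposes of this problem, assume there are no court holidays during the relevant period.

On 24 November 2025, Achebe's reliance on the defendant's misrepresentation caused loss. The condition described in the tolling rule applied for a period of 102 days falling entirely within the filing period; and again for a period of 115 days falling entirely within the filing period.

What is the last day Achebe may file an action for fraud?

May 8, 2028

677 days after 24 November 2025 is October 2, 2027.
Tolling adds 102 days: October 2, 2027 + 102 days = January 12, 2028.
Tolling adds 115 days: January 12, 2028 + 115 days = May 6, 2028.
May 6, 2028 is Saturday; May 7, 2028 is Sunday. The next qualifying day is May 8, 2028.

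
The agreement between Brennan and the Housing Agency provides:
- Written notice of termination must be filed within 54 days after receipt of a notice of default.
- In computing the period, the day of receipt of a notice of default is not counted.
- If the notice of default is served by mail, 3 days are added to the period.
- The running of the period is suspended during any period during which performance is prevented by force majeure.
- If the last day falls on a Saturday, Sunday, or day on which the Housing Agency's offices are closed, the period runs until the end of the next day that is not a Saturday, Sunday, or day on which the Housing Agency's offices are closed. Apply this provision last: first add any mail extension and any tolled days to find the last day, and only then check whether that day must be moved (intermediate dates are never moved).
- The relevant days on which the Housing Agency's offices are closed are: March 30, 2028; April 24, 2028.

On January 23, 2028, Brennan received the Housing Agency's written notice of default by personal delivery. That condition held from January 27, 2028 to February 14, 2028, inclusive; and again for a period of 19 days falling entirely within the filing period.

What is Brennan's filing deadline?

April 25, 2028

54 days after January 23, 2028 is March 17, 2028.
Service was not by mail, so no mail extension applies.
From January 27, 2028 through February 14, 2028 inclusive is 19 days; tolling adds 19 days: March 17, 2028 + 19 days = April 5, 2028.
Tolling adds 19 days: April 5, 2028 + 19 days = April 24, 2028.
April 24, 2028 is a listed holiday. The next qualifying day is April 25, 2028.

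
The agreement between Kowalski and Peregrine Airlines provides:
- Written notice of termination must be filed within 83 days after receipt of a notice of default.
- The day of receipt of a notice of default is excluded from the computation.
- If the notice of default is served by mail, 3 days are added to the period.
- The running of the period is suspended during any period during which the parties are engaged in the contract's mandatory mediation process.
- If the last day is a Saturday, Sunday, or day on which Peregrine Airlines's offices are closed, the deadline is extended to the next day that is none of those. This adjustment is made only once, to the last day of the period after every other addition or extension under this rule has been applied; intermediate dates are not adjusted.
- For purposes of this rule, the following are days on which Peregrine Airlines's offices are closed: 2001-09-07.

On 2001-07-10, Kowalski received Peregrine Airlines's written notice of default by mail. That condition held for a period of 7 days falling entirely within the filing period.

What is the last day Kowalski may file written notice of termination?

October 11, 2001

83 days after 2001-07-10 is October 1, 2001.
Service was by mail, adding 3 days: October 1, 2001 + 3 days = October 4, 2001.
Tolling adds 7 days: October 4, 2001 + 7 days = October 11, 2001.
October 11, 2001 is a Thursday and not a day on which Peregrine Airlines's offices are closed, so no extension applies.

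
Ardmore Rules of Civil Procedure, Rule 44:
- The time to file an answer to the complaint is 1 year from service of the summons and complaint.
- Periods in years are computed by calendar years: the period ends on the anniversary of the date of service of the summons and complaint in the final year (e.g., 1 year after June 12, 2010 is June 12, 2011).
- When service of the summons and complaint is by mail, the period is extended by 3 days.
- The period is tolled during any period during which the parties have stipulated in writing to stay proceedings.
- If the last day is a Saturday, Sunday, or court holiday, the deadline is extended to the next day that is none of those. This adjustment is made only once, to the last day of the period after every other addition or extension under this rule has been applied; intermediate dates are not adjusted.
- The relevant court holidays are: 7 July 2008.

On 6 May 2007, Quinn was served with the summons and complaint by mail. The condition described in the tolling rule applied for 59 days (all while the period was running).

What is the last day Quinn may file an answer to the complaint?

1 year after 6 May 2007 is May 6, 2008.
Service was by mail, adding 3 days: May 6, 2008 + 3 days = May 9, 2008.
Tolling adds 59 days: May 9, 2008 + 59 days = July 7, 2008.
July 7, 2008 is a listed holiday. The next qualifying day is July 8, 2008.

July 8, 2008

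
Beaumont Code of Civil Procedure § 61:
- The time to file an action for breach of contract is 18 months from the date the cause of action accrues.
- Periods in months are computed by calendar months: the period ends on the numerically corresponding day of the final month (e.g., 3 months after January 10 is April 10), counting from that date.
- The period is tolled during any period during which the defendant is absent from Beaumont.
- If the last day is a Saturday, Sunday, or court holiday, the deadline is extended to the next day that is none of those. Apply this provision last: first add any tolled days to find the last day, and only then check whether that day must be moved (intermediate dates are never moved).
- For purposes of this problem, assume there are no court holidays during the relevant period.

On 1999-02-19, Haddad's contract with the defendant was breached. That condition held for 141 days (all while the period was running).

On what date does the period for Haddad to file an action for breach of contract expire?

January 8, 2001

18 months after 1999-02-19 is August 19, 2000.
Tolling adds 141 days: August 19, 2000 + 141 days = January 7, 2001.
January 7, 2001 is Sunday. The next qualifying day is January 8, 2001.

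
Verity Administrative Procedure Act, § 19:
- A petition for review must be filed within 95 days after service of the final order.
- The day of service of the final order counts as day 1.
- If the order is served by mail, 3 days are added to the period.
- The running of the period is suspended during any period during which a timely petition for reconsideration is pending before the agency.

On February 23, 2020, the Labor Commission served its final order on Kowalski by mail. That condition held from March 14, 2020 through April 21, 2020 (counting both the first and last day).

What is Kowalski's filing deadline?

July 8, 2020

Counting February 23, 2020 as day 1, day 95 is May 27, 2020.
Service was by mail, adding 3 days: May 27, 2020 + 3 days = May 30, 2020.
From March 14, 2020 through April 21, 2020 inclusive is 39 days; tolling adds 39 days: May 30, 2020 + 39 days = July 8, 2020.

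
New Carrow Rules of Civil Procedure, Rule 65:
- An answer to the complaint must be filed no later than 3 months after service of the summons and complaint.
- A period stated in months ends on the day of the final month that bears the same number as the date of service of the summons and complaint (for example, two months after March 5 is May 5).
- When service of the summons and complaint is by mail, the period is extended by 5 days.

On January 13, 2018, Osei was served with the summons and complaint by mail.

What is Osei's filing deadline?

3 months after January 13, 2018 is April 13, 2018.
Service was by mail, adding 5 days: April 13, 2018 + 5 days = April 18, 2018.

April 18, 2018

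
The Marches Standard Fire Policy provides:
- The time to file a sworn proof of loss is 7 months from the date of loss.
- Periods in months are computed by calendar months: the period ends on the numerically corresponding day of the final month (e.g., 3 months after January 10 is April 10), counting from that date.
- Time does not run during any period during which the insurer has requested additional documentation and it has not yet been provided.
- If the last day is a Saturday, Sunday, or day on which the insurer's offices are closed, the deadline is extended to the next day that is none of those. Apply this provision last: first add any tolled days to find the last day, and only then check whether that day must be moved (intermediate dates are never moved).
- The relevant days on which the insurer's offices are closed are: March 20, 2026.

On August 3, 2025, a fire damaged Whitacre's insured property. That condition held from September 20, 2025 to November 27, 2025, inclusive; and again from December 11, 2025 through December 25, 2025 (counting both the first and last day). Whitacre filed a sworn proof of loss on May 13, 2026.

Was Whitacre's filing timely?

Yes

7 months after August 3, 2025 is March 3, 2026.
From September 20, 2025 through November 27, 2025 inclusive is 69 days; tolling adds 69 days: March 3, 2026 + 69 days = May 11, 2026.
From December 11, 2025 through December 25, 2025 inclusive is 15 days; tolling adds 15 days: May 11, 2026 + 15 days = May 26, 2026.
May 26, 2026 is a Tuesday and not a day on which the insurer's offices are closed, so no extension applies.
The deadline is May 26, 2026; the filing on May 13, 2026 is on or before that date.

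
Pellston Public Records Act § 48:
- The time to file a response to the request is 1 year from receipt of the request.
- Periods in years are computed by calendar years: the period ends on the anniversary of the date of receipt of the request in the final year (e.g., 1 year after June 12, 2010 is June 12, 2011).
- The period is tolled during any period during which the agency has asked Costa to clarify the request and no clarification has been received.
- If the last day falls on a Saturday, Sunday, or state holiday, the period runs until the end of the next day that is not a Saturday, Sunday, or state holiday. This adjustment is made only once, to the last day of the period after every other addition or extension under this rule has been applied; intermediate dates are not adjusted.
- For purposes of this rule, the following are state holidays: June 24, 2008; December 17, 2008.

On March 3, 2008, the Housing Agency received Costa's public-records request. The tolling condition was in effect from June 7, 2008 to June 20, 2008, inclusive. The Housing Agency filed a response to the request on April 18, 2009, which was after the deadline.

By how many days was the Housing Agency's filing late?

32 days

1 year after March 3, 2008 is March 3, 2009.
From June 7, 2008 through June 20, 2008 inclusive is 14 days; tolling adds 14 days: March 3, 2009 + 14 days = March 17, 2009.
March 17, 2009 is a Tuesday and not a state holiday, so no extension applies.
The deadline is March 17, 2009; from March 17, 2009 to April 18, 2009 is 32 days.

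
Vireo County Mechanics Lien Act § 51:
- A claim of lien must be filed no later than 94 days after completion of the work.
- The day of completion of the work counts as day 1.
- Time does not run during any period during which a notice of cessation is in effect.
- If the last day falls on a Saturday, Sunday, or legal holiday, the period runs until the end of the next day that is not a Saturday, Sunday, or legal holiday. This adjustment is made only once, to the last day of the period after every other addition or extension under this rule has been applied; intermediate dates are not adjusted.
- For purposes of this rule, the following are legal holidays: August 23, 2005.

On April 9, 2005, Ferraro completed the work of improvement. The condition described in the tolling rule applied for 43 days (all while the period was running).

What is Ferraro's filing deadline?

August 24, 2005

Counting April 9, 2005 as day 1, day 94 is July 11, 2005.
Tolling adds 43 days: July 11, 2005 + 43 days = August 23, 2005.
August 23, 2005 is a listed holiday. The next qualifying day is August 24, 2005.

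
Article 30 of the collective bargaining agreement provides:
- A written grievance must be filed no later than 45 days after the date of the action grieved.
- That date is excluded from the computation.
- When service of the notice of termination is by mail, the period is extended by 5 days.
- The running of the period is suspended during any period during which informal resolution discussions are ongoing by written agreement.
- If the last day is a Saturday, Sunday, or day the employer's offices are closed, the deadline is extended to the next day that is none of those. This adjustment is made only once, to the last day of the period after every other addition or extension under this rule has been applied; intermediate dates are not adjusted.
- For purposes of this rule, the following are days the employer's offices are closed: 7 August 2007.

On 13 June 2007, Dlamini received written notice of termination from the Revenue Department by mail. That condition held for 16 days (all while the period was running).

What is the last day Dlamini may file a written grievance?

45 days after 13 June 2007 is July 28, 2007.
Service was by mail, adding 5 days: July 28, 2007 + 5 days = August 2, 2007.
Tolling adds 16 days: August 2, 2007 + 16 days = August 18, 2007.
August 18, 2007 is Saturday; August 19, 2007 is Sunday. The next qualifying day is August 20, 2007.

August 20, 2007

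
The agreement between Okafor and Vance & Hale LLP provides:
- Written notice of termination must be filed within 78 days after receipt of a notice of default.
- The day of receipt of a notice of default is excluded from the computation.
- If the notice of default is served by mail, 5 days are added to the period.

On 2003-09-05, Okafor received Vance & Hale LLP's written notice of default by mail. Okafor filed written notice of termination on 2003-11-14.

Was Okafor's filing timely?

Yes

78 days after 2003-09-05 is November 22, 2003.
Service was by mail, adding 5 days: November 22, 2003 + 5 days = November 27, 2003.
The deadline is November 27, 2003; the filing on November 14, 2003 is on or before that date.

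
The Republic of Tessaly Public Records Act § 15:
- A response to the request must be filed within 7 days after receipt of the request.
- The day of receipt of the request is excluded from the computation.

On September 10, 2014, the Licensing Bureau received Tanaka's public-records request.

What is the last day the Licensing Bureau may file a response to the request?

7 days after September 10, 2014 is September 17, 2014.

September 17, 2014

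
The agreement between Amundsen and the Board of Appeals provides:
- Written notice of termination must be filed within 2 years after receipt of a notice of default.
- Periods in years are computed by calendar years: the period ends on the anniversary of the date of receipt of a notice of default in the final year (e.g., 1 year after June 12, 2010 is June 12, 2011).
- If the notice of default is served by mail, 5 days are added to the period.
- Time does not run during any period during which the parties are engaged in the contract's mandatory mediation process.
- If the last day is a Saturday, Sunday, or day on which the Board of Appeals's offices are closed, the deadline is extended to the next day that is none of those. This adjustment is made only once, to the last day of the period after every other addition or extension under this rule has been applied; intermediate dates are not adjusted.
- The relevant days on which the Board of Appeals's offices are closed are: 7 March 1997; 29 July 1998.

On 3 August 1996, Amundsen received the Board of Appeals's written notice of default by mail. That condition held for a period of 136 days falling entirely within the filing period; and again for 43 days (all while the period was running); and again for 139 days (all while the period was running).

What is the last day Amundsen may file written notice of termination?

June 22, 1999

2 years after 3 August 1996 is August 3, 1998.
Service was by mail, adding 5 days: August 3, 1998 + 5 days = August 8, 1998.
Tolling adds 136 days: August 8, 1998 + 136 days = December 22, 1998.
Tolling adds 43 days: December 22, 1998 + 43 days = February 3, 1999.
Tolling adds 139 days: February 3, 1999 + 139 days = June 22, 1999.
June 22, 1999 is a Tuesday and not a day on which the Board of Appeals's offices are closed, so no extension applies.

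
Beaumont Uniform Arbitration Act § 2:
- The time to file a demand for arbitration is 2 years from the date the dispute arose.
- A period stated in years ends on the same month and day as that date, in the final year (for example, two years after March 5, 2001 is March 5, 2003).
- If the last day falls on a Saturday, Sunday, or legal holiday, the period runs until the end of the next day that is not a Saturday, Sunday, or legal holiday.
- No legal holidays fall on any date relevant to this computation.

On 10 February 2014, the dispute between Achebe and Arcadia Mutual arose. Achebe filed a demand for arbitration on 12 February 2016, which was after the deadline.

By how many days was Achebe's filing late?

2 days

2 years after 10 February 2014 is February 10, 2016.
February 10, 2016 is a Wednesday and not a legal holiday, so no extension applies.
The deadline is February 10, 2016; from February 10, 2016 to February 12, 2016 is 2 days.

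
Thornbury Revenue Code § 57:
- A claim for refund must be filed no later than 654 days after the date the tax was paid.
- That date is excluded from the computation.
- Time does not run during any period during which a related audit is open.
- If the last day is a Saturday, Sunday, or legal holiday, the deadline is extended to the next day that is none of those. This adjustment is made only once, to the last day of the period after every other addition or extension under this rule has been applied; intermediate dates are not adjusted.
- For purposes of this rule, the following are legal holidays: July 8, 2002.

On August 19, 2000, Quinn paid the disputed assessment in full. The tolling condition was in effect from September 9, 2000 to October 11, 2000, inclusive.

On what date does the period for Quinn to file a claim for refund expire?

654 days after August 19, 2000 is June 4, 2002.
From September 9, 2000 through October 11, 2000 inclusive is 33 days; tolling adds 33 days: June 4, 2002 + 33 days = July 7, 2002.
July 7, 2002 is Sunday; July 8, 2002 is a listed holiday. The next qualifying day is July 9, 2002.

July 9, 2002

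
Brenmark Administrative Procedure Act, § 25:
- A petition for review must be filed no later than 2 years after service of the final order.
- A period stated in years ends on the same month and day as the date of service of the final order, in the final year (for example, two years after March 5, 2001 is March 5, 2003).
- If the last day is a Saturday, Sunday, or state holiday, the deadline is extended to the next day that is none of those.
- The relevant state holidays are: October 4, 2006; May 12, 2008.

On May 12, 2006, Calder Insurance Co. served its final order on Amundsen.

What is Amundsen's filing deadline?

May 13, 2008

2 years after May 12, 2006 is May 12, 2008.
May 12, 2008 is a listed holiday. The next qualifying day is May 13, 2008.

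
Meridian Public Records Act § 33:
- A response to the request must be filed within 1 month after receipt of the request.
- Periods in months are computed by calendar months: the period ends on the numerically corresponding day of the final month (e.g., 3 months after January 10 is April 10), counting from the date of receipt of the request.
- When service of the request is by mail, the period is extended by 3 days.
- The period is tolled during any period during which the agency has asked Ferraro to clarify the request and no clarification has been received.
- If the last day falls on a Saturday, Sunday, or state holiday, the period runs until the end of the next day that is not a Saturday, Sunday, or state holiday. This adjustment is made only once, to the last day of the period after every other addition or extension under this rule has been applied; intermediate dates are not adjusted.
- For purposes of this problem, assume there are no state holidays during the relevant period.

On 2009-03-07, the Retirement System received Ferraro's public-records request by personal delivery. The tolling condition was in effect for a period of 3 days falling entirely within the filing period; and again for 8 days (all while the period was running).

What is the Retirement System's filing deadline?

1 month after 2009-03-07 is April 7, 2009.
Service was not by mail, so no mail extension applies.
Tolling adds 3 days: April 7, 2009 + 3 days = April 10, 2009.
Tolling adds 8 days: April 10, 2009 + 8 days = April 18, 2009.
April 18, 2009 is Saturday; April 19, 2009 is Sunday. The next qualifying day is April 20, 2009.

April 20, 2009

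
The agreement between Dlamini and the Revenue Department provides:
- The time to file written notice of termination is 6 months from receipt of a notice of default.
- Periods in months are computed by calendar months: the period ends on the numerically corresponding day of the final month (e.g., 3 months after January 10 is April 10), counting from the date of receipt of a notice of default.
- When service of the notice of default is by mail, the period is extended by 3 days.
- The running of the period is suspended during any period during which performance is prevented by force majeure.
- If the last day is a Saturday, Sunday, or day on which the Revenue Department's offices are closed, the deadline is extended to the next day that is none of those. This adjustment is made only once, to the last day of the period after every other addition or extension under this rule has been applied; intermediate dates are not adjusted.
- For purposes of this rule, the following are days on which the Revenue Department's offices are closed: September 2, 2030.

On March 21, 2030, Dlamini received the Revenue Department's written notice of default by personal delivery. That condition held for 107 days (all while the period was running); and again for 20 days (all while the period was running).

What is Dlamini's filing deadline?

January 27, 2031

6 months after March 21, 2030 is September 21, 2030.
Service was not by mail, so no mail extension applies.
Tolling adds 107 days: September 21, 2030 + 107 days = January 6, 2031.
Tolling adds 20 days: January 6, 2031 + 20 days = January 26, 2031.
January 26, 2031 is Sunday. The next qualifying day is January 27, 2031.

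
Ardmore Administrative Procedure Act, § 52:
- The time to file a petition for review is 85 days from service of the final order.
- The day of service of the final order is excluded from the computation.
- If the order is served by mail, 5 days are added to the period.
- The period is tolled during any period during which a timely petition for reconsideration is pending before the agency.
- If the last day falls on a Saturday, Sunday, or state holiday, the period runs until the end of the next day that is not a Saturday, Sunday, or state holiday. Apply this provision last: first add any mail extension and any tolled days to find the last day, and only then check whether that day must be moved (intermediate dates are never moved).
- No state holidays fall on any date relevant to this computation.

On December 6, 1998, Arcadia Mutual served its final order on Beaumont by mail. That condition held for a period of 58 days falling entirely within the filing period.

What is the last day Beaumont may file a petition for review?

May 3, 1999

85 days after December 6, 1998 is March 1, 1999.
Service was by mail, adding 5 days: March 1, 1999 + 5 days = March 6, 1999.
Tolling adds 58 days: March 6, 1999 + 58 days = May 3, 1999.
May 3, 1999 is a Monday and not a state holiday, so no extension applies.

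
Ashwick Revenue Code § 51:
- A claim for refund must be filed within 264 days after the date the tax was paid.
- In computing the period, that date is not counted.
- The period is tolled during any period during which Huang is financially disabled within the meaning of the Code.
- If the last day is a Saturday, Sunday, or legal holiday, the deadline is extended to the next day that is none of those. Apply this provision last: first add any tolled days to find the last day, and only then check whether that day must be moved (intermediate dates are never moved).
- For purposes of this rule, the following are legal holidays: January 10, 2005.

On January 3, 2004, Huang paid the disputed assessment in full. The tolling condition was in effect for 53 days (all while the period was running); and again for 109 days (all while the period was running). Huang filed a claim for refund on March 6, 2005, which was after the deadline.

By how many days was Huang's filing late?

264 days after January 3, 2004 is September 23, 2004.
Tolling adds 53 days: September 23, 2004 + 53 days = November 15, 2004.
Tolling adds 109 days: November 15, 2004 + 109 days = March 4, 2005.
March 4, 2005 is a Friday and not a legal holiday, so no extension applies.
The deadline is March 4, 2005; from March 4, 2005 to March 6, 2005 is 2 days.

2 days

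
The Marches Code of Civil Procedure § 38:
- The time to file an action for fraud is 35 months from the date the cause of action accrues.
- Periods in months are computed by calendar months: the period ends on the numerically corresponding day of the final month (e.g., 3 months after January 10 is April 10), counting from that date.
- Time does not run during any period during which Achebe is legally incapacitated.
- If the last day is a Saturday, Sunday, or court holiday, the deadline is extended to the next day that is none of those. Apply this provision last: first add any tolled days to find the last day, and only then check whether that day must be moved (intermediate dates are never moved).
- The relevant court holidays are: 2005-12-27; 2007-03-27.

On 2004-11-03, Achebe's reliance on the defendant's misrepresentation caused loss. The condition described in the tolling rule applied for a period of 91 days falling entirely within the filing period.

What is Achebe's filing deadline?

January 2, 2008

35 months after 2004-11-03 is October 3, 2007.
Tolling adds 91 days: October 3, 2007 + 91 days = January 2, 2008.
January 2, 2008 is a Wednesday and not a court holiday, so no extension applies.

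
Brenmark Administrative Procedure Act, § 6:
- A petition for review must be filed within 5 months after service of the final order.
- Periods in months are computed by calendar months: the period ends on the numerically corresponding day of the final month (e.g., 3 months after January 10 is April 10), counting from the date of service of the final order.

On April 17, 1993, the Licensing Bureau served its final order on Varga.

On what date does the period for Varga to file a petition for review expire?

September 17, 1993

5 months after April 17, 1993 is September 17, 1993.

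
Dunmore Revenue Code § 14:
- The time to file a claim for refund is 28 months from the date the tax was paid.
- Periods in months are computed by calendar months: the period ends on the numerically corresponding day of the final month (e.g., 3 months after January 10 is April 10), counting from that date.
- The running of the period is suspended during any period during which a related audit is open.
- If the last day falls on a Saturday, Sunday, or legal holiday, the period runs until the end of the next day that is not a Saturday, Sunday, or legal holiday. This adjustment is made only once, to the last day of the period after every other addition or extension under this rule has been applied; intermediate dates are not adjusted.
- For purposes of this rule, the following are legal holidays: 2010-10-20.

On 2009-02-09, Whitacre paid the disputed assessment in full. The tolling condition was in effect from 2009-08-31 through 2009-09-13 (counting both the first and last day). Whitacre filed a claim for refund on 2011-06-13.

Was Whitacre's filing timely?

Yes

28 months after 2009-02-09 is June 9, 2011.
From August 31, 2009 through September 13, 2009 inclusive is 14 days; tolling adds 14 days: June 9, 2011 + 14 days = June 23, 2011.
June 23, 2011 is a Thursday and not a legal holiday, so no extension applies.
The deadline is June 23, 2011; the filing on June 13, 2011 is on or before that date.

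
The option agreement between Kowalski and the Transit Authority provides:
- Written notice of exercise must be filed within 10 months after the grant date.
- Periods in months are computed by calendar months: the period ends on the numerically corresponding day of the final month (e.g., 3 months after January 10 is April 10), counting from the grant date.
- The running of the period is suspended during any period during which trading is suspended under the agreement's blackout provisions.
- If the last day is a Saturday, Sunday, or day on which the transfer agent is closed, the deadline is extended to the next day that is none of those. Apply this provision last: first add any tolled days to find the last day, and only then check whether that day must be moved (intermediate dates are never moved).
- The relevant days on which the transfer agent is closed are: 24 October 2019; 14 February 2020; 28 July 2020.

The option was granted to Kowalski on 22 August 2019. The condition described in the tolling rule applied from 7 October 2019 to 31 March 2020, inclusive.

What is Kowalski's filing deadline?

10 months after 22 August 2019 is June 22, 2020.
From October 7, 2019 through March 31, 2020 inclusive is 177 days; tolling adds 177 days: June 22, 2020 + 177 days = December 16, 2020.
December 16, 2020 is a Wednesday and not a day on which the transfer agent is closed, so no extension applies.

December 16, 2020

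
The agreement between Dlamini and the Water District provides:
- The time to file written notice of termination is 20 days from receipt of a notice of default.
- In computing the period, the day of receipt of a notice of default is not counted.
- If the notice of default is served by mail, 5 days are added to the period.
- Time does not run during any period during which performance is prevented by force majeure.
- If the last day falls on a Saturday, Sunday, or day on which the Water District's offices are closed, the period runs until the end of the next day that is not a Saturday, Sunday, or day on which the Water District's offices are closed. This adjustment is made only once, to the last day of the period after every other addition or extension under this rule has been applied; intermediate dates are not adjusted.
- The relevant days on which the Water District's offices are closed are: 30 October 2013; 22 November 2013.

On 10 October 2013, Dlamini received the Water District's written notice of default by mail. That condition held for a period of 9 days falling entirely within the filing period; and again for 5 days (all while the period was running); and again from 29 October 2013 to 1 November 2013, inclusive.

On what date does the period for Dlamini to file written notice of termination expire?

20 days after 10 October 2013 is October 30, 2013.
Service was by mail, adding 5 days: October 30, 2013 + 5 days = November 4, 2013.
Tolling adds 9 days: November 4, 2013 + 9 days = November 13, 2013.
Tolling adds 5 days: November 13, 2013 + 5 days = November 18, 2013.
From October 29, 2013 through November 1, 2013 inclusive is 4 days; tolling adds 4 days: November 18, 2013 + 4 days = November 22, 2013.
November 22, 2013 is a listed holiday; November 23, 2013 is Saturday; November 24, 2013 is Sunday. The next qualifying day is November 25, 2013.

November 25, 2013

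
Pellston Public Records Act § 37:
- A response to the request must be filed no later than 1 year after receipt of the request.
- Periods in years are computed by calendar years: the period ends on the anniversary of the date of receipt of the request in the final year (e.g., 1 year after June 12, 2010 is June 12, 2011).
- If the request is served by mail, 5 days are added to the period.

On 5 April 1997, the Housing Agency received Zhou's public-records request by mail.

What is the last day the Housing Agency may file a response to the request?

April 10, 1998

1 year after 5 April 1997 is April 5, 1998.
Service was by mail, adding 5 days: April 5, 1998 + 5 days = April 10, 1998.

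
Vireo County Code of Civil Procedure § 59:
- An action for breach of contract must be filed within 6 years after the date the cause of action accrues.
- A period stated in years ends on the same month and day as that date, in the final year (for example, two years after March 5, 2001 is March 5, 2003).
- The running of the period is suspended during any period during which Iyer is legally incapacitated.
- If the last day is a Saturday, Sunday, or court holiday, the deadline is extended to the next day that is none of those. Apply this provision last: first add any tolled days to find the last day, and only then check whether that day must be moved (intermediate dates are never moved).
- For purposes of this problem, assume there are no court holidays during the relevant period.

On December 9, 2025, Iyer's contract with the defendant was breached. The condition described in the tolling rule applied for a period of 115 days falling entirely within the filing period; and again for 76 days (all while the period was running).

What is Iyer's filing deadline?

6 years after December 9, 2025 is December 9, 2031.
Tolling adds 115 days: December 9, 2031 + 115 days = April 2, 2032.
Tolling adds 76 days: April 2, 2032 + 76 days = June 17, 2032.
June 17, 2032 is a Thursday and not a court holiday, so no extension applies.

June 17, 2032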